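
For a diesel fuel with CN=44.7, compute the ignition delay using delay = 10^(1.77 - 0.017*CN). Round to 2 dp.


delay = 10^(1.77 - 0.017*CN)
Exponent = 1.77 - 0.017*44.7 = 1.0101
delay = 10^1.0101 = 10.24 ms


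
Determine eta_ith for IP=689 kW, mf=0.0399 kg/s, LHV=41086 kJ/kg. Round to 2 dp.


eta_ith = (IP / (mf * LHV)) * 100
Denominator = 0.0399 * 41086 = 1639.3314 kW
eta_ith = (689 / 1639.3314) * 100 = 42.03%


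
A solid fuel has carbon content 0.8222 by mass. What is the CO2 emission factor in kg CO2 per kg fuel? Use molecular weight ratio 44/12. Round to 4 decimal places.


EF = C_frac * (M_CO2 / M_C)
EF = 0.8222 * (44/12)
EF = 0.8222 * 3.666667 = 3.0147 kg_CO2/kg_fuel


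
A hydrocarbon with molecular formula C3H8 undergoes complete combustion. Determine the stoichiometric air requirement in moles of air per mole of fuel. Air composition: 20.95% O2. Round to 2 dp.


Balanced combustion: C3H8 + 5 O2 -> 3 CO2 + 4 H2O
O2 needed = C + H/4 = 3 + 8/4 = 5.00 moles
Air moles = O2 / 0.2095 = 5.00 / 0.2095 = 23.87 moles air


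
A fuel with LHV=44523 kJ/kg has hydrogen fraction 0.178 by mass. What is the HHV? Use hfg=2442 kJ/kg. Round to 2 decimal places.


HHV = LHV + hfg * 9 * H
Water addition = 2442 * 9 * 0.178 = 3912.084 kJ/kg
HHV = 44523 + 3912.084 = 48435.08 kJ/kg


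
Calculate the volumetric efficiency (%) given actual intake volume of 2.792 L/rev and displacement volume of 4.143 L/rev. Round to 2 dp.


eta_v = (V_actual / V_disp) * 100
Ratio = 2.792 / 4.143 = 0.6739
eta_v = 0.6739 * 100 = 67.39%


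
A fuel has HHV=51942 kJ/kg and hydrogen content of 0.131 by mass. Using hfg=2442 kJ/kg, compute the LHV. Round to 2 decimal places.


LHV = HHV - hfg * 9 * H
Water correction = 2442 * 9 * 0.131 = 2879.118 kJ/kg
LHV = 51942 - 2879.118 = 49062.88 kJ/kg


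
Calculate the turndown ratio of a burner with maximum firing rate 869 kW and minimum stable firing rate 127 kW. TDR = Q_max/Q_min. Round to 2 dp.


TDR = Q_max / Q_min
TDR = 869 / 127 = 6.84


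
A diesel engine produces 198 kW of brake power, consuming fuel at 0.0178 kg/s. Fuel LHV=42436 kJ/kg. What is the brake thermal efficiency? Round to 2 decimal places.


eta_BTE = (BP / (mf * LHV)) * 100
Denominator = 0.0178 * 42436 = 755.3608 kW
eta_BTE = (198 / 755.3608) * 100 = 26.21%


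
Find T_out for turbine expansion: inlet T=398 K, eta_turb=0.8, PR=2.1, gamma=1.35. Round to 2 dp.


T_out = T_in * (1 - eta * (1 - PR^(-(gamma-1)/gamma)))
Exponent = -(1.35-1)/1.35 = -0.25925926
PR^exp = 2.1^(-0.25925926) = 0.82501466
Factor = 1 - 0.8*(1 - 0.82501466) = 0.86001173
T_out = 398 * 0.86001173 = 342.28 K


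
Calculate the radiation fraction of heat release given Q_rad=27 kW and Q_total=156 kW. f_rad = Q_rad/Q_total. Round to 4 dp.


f_rad = Q_rad / Q_total
f_rad = 27 / 156 = 0.1731


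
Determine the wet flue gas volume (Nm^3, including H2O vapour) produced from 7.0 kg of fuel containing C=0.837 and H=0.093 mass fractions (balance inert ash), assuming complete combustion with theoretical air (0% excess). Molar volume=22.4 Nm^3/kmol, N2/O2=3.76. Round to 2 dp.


Per kg fuel: CO2 = (C/12 kmol)*22.4 = (0.837/12)*22.4 = 1.56240 Nm^3
Per kg fuel: H2O = (H/2 kmol)*22.4 = (0.093/2)*22.4 = 1.04160 Nm^3
O2 needed per kg fuel = C/12 + H/4 = 0.837/12 + 0.093/4 = 0.09300000 kmol
Per kg fuel: N2 = O2*3.76*22.4 = 0.09300000*3.76*22.4 = 7.83283 Nm^3
Total per kg = 1.56240 + 1.04160 + 7.83283 = 10.43683 Nm^3
Total = 10.43683 * 7.0 = 73.06 Nm^3


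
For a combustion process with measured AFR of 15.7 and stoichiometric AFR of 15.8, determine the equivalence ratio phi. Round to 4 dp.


phi = AFR_stoich / AFR_actual
phi = 15.8 / 15.7 = 1.0064


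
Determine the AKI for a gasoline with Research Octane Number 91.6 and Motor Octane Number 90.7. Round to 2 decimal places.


AKI = (RON + MON) / 2
AKI = (91.6 + 90.7) / 2
AKI = 182.3 / 2 = 91.15


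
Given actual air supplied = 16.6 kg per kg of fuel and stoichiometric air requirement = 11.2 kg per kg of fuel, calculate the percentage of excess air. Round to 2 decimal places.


Excess air = actual - stoichiometric = 16.6 - 11.2 = 5.40 kg/kg fuel
Excess air % = (excess / stoich) * 100 = (5.40 / 11.2) * 100 = 48.21%


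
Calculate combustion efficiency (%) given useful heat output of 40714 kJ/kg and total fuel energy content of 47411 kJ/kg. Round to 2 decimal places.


Efficiency = (Q_useful / Q_fuel) * 100
Efficiency = (40714 / 47411) * 100
Efficiency = 0.8587 * 100 = 85.87%


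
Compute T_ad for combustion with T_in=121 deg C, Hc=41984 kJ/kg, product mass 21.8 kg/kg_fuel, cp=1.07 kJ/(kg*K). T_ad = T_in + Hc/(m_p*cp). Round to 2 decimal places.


T_ad = T_in + Hc / (m_p * cp)
Denominator = 21.8 * 1.07 = 23.3260
Temperature rise = 41984 / 23.3260 = 1799.88 K
T_ad = 121 + 1799.88 = 1920.88 deg C


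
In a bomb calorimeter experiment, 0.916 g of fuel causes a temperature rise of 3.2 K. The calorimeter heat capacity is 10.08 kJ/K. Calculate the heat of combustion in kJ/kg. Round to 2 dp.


Hc = C_cal * delta_T / m_fuel
Q_released = 10.08 * 3.2 = 32.2560 kJ
m_fuel = 0.916 g = 0.916/1000 kg = 0.000916 kg
Hc = 32.2560 / 0.000916 = 35213.97 kJ/kg


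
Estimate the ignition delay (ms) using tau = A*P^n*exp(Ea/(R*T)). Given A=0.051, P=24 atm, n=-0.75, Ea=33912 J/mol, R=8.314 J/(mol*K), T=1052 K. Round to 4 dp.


tau = A * P^n * exp(Ea/(R*T))
P^n = 24^(-0.75) = 0.09222349
Ea/(R*T) = 33912/(8.314*1052) = 3.877284
exp(Ea/(R*T)) = 48.292887
tau = 0.051 * 0.09222349 * 48.292887 = 0.2271 ms


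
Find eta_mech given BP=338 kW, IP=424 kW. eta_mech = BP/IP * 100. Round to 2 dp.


eta_mech = (BP / IP) * 100
Ratio = 338 / 424 = 0.7972
eta_mech = 0.7972 * 100 = 79.72%


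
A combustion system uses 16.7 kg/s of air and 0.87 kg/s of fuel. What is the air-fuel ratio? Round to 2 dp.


AFR = m_air / m_fuel
AFR = 16.7 / 0.87 = 19.20


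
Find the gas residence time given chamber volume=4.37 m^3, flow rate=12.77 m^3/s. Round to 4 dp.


tau = V / Q_flow
tau = 4.37 / 12.77 = 0.3422 s


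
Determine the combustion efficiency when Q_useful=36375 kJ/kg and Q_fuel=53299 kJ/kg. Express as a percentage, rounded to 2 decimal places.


Efficiency = (Q_useful / Q_fuel) * 100
Efficiency = (36375 / 53299) * 100
Efficiency = 0.6825 * 100 = 68.25%


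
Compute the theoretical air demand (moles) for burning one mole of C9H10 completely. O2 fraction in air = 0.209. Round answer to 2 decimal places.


Balanced combustion: C9H10 + 11.5 O2 -> 9 CO2 + 5 H2O
O2 needed = C + H/4 = 9 + 10/4 = 11.50 moles
Air moles = O2 / 0.209 = 11.50 / 0.209 = 55.02 moles air


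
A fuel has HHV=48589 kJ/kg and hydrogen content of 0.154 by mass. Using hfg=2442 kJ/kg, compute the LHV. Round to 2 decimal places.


LHV = HHV - hfg * 9 * H
Water correction = 2442 * 9 * 0.154 = 3384.612 kJ/kg
LHV = 48589 - 3384.612 = 45204.39 kJ/kg


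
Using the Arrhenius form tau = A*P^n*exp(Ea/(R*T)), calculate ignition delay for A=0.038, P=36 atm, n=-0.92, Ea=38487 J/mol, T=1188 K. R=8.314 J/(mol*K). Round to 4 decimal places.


tau = A * P^n * exp(Ea/(R*T))
P^n = 36^(-0.92) = 0.03700000
Ea/(R*T) = 38487/(8.314*1188) = 3.896616
exp(Ea/(R*T)) = 49.235549
tau = 0.038 * 0.03700000 * 49.235549 = 0.0692 ms


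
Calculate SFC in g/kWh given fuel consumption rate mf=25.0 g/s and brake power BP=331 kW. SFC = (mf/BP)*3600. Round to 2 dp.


SFC = (mf / BP) * 3600
Rate = 25.0 / 331 = 0.075529 g/(s*kW)
SFC = 0.075529 * 3600 = 271.90 g/kWh


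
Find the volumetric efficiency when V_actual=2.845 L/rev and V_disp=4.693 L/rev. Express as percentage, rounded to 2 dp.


eta_v = (V_actual / V_disp) * 100
Ratio = 2.845 / 4.693 = 0.6062
eta_v = 0.6062 * 100 = 60.62%


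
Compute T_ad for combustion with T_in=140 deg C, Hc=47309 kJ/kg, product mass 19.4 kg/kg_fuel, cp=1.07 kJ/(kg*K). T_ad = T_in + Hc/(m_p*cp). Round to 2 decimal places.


T_ad = T_in + Hc / (m_p * cp)
Denominator = 19.4 * 1.07 = 20.7580
Temperature rise = 47309 / 20.7580 = 2279.07 K
T_ad = 140 + 2279.07 = 2419.07 deg C


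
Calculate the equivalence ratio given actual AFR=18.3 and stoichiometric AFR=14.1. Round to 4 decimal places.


phi = AFR_stoich / AFR_actual
phi = 14.1 / 18.3 = 0.7705


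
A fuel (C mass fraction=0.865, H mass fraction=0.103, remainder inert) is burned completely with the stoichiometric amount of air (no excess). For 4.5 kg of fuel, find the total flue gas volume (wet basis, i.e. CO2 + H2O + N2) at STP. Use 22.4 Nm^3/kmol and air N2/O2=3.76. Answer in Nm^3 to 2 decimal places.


Per kg fuel: CO2 = (C/12 kmol)*22.4 = (0.865/12)*22.4 = 1.61467 Nm^3
Per kg fuel: H2O = (H/2 kmol)*22.4 = (0.103/2)*22.4 = 1.15360 Nm^3
O2 needed per kg fuel = C/12 + H/4 = 0.865/12 + 0.103/4 = 0.09783333 kmol
Per kg fuel: N2 = O2*3.76*22.4 = 0.09783333*3.76*22.4 = 8.23991 Nm^3
Total per kg = 1.61467 + 1.15360 + 8.23991 = 11.00818 Nm^3
Total = 11.00818 * 4.5 = 49.54 Nm^3


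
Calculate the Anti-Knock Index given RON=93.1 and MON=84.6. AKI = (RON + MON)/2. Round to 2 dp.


AKI = (RON + MON) / 2
AKI = (93.1 + 84.6) / 2
AKI = 177.7 / 2 = 88.85


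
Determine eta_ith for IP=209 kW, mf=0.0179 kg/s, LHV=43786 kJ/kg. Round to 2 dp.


eta_ith = (IP / (mf * LHV)) * 100
Denominator = 0.0179 * 43786 = 783.7694 kW
eta_ith = (209 / 783.7694) * 100 = 26.67%


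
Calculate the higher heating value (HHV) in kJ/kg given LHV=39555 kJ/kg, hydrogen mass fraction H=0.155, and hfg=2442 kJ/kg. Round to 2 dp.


HHV = LHV + hfg * 9 * H
Water addition = 2442 * 9 * 0.155 = 3406.590 kJ/kg
HHV = 39555 + 3406.590 = 42961.59 kJ/kg


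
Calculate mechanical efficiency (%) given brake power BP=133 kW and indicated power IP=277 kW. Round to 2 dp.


eta_mech = (BP / IP) * 100
Ratio = 133 / 277 = 0.4801
eta_mech = 0.4801 * 100 = 48.01%


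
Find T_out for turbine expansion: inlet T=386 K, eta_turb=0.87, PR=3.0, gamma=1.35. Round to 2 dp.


T_out = T_in * (1 - eta * (1 - PR^(-(gamma-1)/gamma)))
Exponent = -(1.35-1)/1.35 = -0.25925926
PR^exp = 3.0^(-0.25925926) = 0.75214556
Factor = 1 - 0.87*(1 - 0.75214556) = 0.78436664
T_out = 386 * 0.78436664 = 302.77 K


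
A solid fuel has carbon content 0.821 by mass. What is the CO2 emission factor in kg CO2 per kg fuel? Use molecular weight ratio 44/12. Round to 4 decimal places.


EF = C_frac * (M_CO2 / M_C)
EF = 0.821 * (44/12)
EF = 0.821 * 3.666667 = 3.0103 kg_CO2/kg_fuel


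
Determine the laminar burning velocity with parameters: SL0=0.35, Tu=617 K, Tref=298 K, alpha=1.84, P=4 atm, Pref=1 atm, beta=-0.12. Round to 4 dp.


SL = SL0 * (Tu/Tref)^alpha * (P/Pref)^beta
T ratio = 617/298 = 2.07046980
(T ratio)^alpha = 2.07046980^1.84 = 3.815635
(P/Pref)^beta = 4^(-0.12) = 0.846745
SL = 0.35 * 3.815635 * 0.846745 = 1.1308 m/s


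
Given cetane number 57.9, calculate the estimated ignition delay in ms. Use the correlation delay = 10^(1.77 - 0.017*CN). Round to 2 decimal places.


delay = 10^(1.77 - 0.017*CN)
Exponent = 1.77 - 0.017*57.9 = 0.7857
delay = 10^0.7857 = 6.11 ms


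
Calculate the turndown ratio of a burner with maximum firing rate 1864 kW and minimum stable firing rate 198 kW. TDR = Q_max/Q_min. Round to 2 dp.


TDR = Q_max / Q_min
TDR = 1864 / 198 = 9.41


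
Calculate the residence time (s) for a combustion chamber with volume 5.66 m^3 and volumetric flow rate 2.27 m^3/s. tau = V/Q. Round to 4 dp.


tau = V / Q_flow
tau = 5.66 / 2.27 = 2.4934 s


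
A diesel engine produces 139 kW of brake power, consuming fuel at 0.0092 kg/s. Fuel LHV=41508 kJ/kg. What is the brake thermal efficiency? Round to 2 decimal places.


eta_BTE = (BP / (mf * LHV)) * 100
Denominator = 0.0092 * 41508 = 381.8736 kW
eta_BTE = (139 / 381.8736) * 100 = 36.40%


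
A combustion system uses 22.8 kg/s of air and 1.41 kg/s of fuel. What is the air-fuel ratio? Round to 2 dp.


AFR = m_air / m_fuel
AFR = 22.8 / 1.41 = 16.17


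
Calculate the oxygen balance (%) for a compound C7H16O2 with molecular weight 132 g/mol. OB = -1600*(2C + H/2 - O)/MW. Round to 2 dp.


OB = -1600 * (2C + H/2 - O) / MW
Inner = 2*7 + 16/2 - 2 = 20.00
OB = -1600 * 20.00 / 132 = -242.42%


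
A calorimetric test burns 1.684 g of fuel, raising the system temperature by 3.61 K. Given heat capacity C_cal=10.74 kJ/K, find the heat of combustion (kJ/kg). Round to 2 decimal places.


Hc = C_cal * delta_T / m_fuel
Q_released = 10.74 * 3.61 = 38.7714 kJ
m_fuel = 1.684 g = 1.684/1000 kg = 0.001684 kg
Hc = 38.7714 / 0.001684 = 23023.40 kJ/kg


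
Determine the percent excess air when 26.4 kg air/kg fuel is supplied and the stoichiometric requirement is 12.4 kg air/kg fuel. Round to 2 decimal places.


Excess air = actual - stoichiometric = 26.4 - 12.4 = 14.00 kg/kg fuel
Excess air % = (excess / stoich) * 100 = (14.00 / 12.4) * 100 = 112.90%


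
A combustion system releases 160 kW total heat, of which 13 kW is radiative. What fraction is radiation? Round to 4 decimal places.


f_rad = Q_rad / Q_total
f_rad = 13 / 160 = 0.0813


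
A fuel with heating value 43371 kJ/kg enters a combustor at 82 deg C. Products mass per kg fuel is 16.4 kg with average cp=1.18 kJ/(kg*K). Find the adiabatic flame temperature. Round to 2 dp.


T_ad = T_in + Hc / (m_p * cp)
Denominator = 16.4 * 1.18 = 19.3520
Temperature rise = 43371 / 19.3520 = 2241.16 K
T_ad = 82 + 2241.16 = 2323.16 deg C


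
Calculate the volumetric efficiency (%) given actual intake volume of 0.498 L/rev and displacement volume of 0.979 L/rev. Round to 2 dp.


eta_v = (V_actual / V_disp) * 100
Ratio = 0.498 / 0.979 = 0.5087
eta_v = 0.5087 * 100 = 50.87%


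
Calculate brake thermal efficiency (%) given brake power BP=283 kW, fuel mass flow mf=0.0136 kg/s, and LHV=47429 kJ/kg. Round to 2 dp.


eta_BTE = (BP / (mf * LHV)) * 100
Denominator = 0.0136 * 47429 = 645.0344 kW
eta_BTE = (283 / 645.0344) * 100 = 43.87%


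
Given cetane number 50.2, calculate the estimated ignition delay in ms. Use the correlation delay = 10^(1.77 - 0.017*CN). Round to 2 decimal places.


delay = 10^(1.77 - 0.017*CN)
Exponent = 1.77 - 0.017*50.2 = 0.9166
delay = 10^0.9166 = 8.25 ms


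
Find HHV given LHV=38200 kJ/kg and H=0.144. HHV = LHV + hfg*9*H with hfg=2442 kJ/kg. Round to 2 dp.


HHV = LHV + hfg * 9 * H
Water addition = 2442 * 9 * 0.144 = 3164.832 kJ/kg
HHV = 38200 + 3164.832 = 41364.83 kJ/kg


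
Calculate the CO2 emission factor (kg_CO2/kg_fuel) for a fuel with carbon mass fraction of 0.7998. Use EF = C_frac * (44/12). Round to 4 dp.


EF = C_frac * (M_CO2 / M_C)
EF = 0.7998 * (44/12)
EF = 0.7998 * 3.666667 = 2.9326 kg_CO2/kg_fuel


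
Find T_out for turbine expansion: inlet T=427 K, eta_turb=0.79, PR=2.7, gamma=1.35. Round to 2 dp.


T_out = T_in * (1 - eta * (1 - PR^(-(gamma-1)/gamma)))
Exponent = -(1.35-1)/1.35 = -0.25925926
PR^exp = 2.7^(-0.25925926) = 0.77297411
Factor = 1 - 0.79*(1 - 0.77297411) = 0.82064955
T_out = 427 * 0.82064955 = 350.42 K


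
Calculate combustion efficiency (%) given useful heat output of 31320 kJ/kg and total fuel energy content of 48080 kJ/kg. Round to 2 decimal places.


Efficiency = (Q_useful / Q_fuel) * 100
Efficiency = (31320 / 48080) * 100
Efficiency = 0.6514 * 100 = 65.14%


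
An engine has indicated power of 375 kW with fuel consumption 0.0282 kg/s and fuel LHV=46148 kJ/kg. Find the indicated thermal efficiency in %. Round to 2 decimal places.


eta_ith = (IP / (mf * LHV)) * 100
Denominator = 0.0282 * 46148 = 1301.3736 kW
eta_ith = (375 / 1301.3736) * 100 = 28.82%


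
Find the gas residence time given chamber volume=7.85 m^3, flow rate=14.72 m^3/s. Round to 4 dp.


tau = V / Q_flow
tau = 7.85 / 14.72 = 0.5333 s


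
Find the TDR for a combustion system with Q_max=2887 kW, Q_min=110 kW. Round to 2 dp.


TDR = Q_max / Q_min
TDR = 2887 / 110 = 26.25


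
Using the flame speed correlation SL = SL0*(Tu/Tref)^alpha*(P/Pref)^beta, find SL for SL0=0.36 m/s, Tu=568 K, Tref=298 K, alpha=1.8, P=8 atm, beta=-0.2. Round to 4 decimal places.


SL = SL0 * (Tu/Tref)^alpha * (P/Pref)^beta
T ratio = 568/298 = 1.90604027
(T ratio)^alpha = 1.90604027^1.8 = 3.193285
(P/Pref)^beta = 8^(-0.2) = 0.659754
SL = 0.36 * 3.193285 * 0.659754 = 0.7584 m/s


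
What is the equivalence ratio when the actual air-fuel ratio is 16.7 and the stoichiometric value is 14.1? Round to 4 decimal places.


phi = AFR_stoich / AFR_actual
phi = 14.1 / 16.7 = 0.8443


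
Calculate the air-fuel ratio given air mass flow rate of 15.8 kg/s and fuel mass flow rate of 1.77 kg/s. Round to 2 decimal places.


AFR = m_air / m_fuel
AFR = 15.8 / 1.77 = 8.93


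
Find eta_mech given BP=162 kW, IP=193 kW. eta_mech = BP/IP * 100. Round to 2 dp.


eta_mech = (BP / IP) * 100
Ratio = 162 / 193 = 0.8394
eta_mech = 0.8394 * 100 = 83.94%


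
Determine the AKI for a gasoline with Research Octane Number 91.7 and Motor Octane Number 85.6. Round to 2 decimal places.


AKI = (RON + MON) / 2
AKI = (91.7 + 85.6) / 2
AKI = 177.3 / 2 = 88.65


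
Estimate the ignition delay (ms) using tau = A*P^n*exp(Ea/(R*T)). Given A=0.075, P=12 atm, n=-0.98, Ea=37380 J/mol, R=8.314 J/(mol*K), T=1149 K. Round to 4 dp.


tau = A * P^n * exp(Ea/(R*T))
P^n = 12^(-0.98) = 0.08757948
Ea/(R*T) = 37380/(8.314*1149) = 3.912995
exp(Ea/(R*T)) = 50.048603
tau = 0.075 * 0.08757948 * 50.048603 = 0.3287 ms


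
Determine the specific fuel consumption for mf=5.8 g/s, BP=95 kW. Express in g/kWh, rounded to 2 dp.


SFC = (mf / BP) * 3600
Rate = 5.8 / 95 = 0.061053 g/(s*kW)
SFC = 0.061053 * 3600 = 219.79 g/kWh


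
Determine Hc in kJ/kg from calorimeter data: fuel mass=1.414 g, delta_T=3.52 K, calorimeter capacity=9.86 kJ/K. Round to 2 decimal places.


Hc = C_cal * delta_T / m_fuel
Q_released = 9.86 * 3.52 = 34.7072 kJ
m_fuel = 1.414 g = 1.414/1000 kg = 0.001414 kg
Hc = 34.7072 / 0.001414 = 24545.40 kJ/kg


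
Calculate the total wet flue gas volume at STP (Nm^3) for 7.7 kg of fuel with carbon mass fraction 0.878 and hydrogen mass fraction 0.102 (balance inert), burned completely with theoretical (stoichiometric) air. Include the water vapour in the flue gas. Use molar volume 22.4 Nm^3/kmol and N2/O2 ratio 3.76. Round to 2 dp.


Per kg fuel: CO2 = (C/12 kmol)*22.4 = (0.878/12)*22.4 = 1.63893 Nm^3
Per kg fuel: H2O = (H/2 kmol)*22.4 = (0.102/2)*22.4 = 1.14240 Nm^3
O2 needed per kg fuel = C/12 + H/4 = 0.878/12 + 0.102/4 = 0.09866667 kmol
Per kg fuel: N2 = O2*3.76*22.4 = 0.09866667*3.76*22.4 = 8.31010 Nm^3
Total per kg = 1.63893 + 1.14240 + 8.31010 = 11.09143 Nm^3
Total = 11.09143 * 7.7 = 85.40 Nm^3


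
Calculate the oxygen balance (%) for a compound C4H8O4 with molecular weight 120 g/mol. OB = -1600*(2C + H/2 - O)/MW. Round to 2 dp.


OB = -1600 * (2C + H/2 - O) / MW
Inner = 2*4 + 8/2 - 4 = 8.00
OB = -1600 * 8.00 / 120 = -106.67%


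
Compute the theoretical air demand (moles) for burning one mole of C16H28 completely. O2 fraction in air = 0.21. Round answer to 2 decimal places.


Balanced combustion: C16H28 + 23 O2 -> 16 CO2 + 14 H2O
O2 needed = C + H/4 = 16 + 28/4 = 23.00 moles
Air moles = O2 / 0.21 = 23.00 / 0.21 = 109.52 moles air


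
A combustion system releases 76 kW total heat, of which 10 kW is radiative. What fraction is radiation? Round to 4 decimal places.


f_rad = Q_rad / Q_total
f_rad = 10 / 76 = 0.1316


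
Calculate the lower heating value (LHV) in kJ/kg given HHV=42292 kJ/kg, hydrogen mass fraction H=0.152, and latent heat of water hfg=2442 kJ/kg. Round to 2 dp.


LHV = HHV - hfg * 9 * H
Water correction = 2442 * 9 * 0.152 = 3340.656 kJ/kg
LHV = 42292 - 3340.656 = 38951.34 kJ/kg


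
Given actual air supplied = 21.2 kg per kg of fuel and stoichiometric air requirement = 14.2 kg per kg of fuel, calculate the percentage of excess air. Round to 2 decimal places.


Excess air = actual - stoichiometric = 21.2 - 14.2 = 7.00 kg/kg fuel
Excess air % = (excess / stoich) * 100 = (7.00 / 14.2) * 100 = 49.30%


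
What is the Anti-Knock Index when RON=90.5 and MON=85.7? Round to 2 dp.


AKI = (RON + MON) / 2
AKI = (90.5 + 85.7) / 2
AKI = 176.2 / 2 = 88.10


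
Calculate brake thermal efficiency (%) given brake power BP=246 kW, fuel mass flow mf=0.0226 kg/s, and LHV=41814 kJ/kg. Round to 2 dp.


eta_BTE = (BP / (mf * LHV)) * 100
Denominator = 0.0226 * 41814 = 944.9964 kW
eta_BTE = (246 / 944.9964) * 100 = 26.03%


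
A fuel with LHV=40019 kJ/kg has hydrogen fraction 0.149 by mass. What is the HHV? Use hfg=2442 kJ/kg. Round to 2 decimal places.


HHV = LHV + hfg * 9 * H
Water addition = 2442 * 9 * 0.149 = 3274.722 kJ/kg
HHV = 40019 + 3274.722 = 43293.72 kJ/kg


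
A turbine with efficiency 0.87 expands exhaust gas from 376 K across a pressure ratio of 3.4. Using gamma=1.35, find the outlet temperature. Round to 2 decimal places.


T_out = T_in * (1 - eta * (1 - PR^(-(gamma-1)/gamma)))
Exponent = -(1.35-1)/1.35 = -0.25925926
PR^exp = 3.4^(-0.25925926) = 0.72813041
Factor = 1 - 0.87*(1 - 0.72813041) = 0.76347346
T_out = 376 * 0.76347346 = 287.07 K


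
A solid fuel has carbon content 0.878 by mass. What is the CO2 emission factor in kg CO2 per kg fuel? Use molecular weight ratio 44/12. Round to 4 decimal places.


EF = C_frac * (M_CO2 / M_C)
EF = 0.878 * (44/12)
EF = 0.878 * 3.666667 = 3.2193 kg_CO2/kg_fuel


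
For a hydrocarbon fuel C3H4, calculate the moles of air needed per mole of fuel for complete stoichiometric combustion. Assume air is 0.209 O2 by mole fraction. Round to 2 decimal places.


Balanced combustion: C3H4 + 4 O2 -> 3 CO2 + 2 H2O
O2 needed = C + H/4 = 3 + 4/4 = 4.00 moles
Air moles = O2 / 0.209 = 4.00 / 0.209 = 19.14 moles air


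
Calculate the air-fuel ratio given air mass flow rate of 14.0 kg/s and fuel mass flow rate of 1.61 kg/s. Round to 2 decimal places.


AFR = m_air / m_fuel
AFR = 14.0 / 1.61 = 8.70


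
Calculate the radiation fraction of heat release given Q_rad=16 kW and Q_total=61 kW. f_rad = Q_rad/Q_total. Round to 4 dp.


f_rad = Q_rad / Q_total
f_rad = 16 / 61 = 0.2623


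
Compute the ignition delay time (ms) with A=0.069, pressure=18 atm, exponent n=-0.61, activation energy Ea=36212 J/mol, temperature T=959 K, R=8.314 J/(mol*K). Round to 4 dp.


tau = A * P^n * exp(Ea/(R*T))
P^n = 18^(-0.61) = 0.17150776
Ea/(R*T) = 36212/(8.314*959) = 4.541757
exp(Ea/(R*T)) = 93.855550
tau = 0.069 * 0.17150776 * 93.855550 = 1.1107 ms


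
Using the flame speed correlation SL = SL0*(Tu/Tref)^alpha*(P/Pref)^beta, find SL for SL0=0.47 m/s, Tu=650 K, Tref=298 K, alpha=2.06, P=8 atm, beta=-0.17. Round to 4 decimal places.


SL = SL0 * (Tu/Tref)^alpha * (P/Pref)^beta
T ratio = 650/298 = 2.18120805
(T ratio)^alpha = 2.18120805^2.06 = 4.985584
(P/Pref)^beta = 8^(-0.17) = 0.702222
SL = 0.47 * 4.985584 * 0.702222 = 1.6455 m/s


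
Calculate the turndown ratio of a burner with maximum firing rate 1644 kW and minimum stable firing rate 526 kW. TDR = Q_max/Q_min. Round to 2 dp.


TDR = Q_max / Q_min
TDR = 1644 / 526 = 3.13


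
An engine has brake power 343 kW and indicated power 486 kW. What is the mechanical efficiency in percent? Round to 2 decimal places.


eta_mech = (BP / IP) * 100
Ratio = 343 / 486 = 0.7058
eta_mech = 0.7058 * 100 = 70.58%


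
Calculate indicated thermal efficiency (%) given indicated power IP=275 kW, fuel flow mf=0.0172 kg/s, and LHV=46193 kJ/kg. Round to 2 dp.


eta_ith = (IP / (mf * LHV)) * 100
Denominator = 0.0172 * 46193 = 794.5196 kW
eta_ith = (275 / 794.5196) * 100 = 34.61%


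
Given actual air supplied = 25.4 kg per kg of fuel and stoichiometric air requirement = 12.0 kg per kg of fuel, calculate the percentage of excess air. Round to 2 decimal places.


Excess air = actual - stoichiometric = 25.4 - 12.0 = 13.40 kg/kg fuel
Excess air % = (excess / stoich) * 100 = (13.40 / 12.0) * 100 = 111.67%


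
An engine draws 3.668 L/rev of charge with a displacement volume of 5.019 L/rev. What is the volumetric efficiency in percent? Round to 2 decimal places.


eta_v = (V_actual / V_disp) * 100
Ratio = 3.668 / 5.019 = 0.7308
eta_v = 0.7308 * 100 = 73.08%


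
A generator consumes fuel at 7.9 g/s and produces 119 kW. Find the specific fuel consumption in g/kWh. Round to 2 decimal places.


SFC = (mf / BP) * 3600
Rate = 7.9 / 119 = 0.066387 g/(s*kW)
SFC = 0.066387 * 3600 = 238.99 g/kWh


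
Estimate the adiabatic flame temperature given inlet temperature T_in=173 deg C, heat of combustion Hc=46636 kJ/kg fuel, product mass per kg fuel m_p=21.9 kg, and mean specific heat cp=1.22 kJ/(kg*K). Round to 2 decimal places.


T_ad = T_in + Hc / (m_p * cp)
Denominator = 21.9 * 1.22 = 26.7180
Temperature rise = 46636 / 26.7180 = 1745.49 K
T_ad = 173 + 1745.49 = 1918.49 deg C


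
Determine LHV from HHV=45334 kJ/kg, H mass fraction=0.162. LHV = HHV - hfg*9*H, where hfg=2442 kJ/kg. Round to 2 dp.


LHV = HHV - hfg * 9 * H
Water correction = 2442 * 9 * 0.162 = 3560.436 kJ/kg
LHV = 45334 - 3560.436 = 41773.56 kJ/kg


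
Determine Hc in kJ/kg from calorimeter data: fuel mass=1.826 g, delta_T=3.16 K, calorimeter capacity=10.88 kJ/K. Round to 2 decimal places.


Hc = C_cal * delta_T / m_fuel
Q_released = 10.88 * 3.16 = 34.3808 kJ
m_fuel = 1.826 g = 1.826/1000 kg = 0.001826 kg
Hc = 34.3808 / 0.001826 = 18828.48 kJ/kg


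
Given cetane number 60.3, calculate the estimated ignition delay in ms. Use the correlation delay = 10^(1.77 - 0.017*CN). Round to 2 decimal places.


delay = 10^(1.77 - 0.017*CN)
Exponent = 1.77 - 0.017*60.3 = 0.7449
delay = 10^0.7449 = 5.56 ms


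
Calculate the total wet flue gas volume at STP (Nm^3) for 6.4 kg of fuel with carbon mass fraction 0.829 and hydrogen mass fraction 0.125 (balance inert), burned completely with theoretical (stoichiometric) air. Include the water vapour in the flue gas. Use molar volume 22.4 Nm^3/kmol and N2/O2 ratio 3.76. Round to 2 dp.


Per kg fuel: CO2 = (C/12 kmol)*22.4 = (0.829/12)*22.4 = 1.54747 Nm^3
Per kg fuel: H2O = (H/2 kmol)*22.4 = (0.125/2)*22.4 = 1.40000 Nm^3
O2 needed per kg fuel = C/12 + H/4 = 0.829/12 + 0.125/4 = 0.10033333 kmol
Per kg fuel: N2 = O2*3.76*22.4 = 0.10033333*3.76*22.4 = 8.45047 Nm^3
Total per kg = 1.54747 + 1.40000 + 8.45047 = 11.39794 Nm^3
Total = 11.39794 * 6.4 = 72.95 Nm^3


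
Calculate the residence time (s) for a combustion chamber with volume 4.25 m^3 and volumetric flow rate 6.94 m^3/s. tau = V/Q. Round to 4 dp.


tau = V / Q_flow
tau = 4.25 / 6.94 = 0.6124 s


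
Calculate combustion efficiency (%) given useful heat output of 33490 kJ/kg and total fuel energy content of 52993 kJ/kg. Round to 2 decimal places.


Efficiency = (Q_useful / Q_fuel) * 100
Efficiency = (33490 / 52993) * 100
Efficiency = 0.6320 * 100 = 63.20%


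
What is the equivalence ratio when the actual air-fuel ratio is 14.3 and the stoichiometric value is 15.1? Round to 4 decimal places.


phi = AFR_stoich / AFR_actual
phi = 15.1 / 14.3 = 1.0559


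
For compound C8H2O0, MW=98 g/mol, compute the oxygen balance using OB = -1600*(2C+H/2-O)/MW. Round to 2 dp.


OB = -1600 * (2C + H/2 - O) / MW
Inner = 2*8 + 2/2 - 0 = 17.00
OB = -1600 * 17.00 / 98 = -277.55%


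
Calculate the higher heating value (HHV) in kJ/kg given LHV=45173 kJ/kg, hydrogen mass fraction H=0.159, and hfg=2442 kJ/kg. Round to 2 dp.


HHV = LHV + hfg * 9 * H
Water addition = 2442 * 9 * 0.159 = 3494.502 kJ/kg
HHV = 45173 + 3494.502 = 48667.50 kJ/kg


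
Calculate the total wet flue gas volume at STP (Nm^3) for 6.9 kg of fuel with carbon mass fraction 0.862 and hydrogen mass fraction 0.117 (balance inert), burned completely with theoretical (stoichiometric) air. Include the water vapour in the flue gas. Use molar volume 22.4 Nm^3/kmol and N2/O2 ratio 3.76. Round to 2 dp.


Per kg fuel: CO2 = (C/12 kmol)*22.4 = (0.862/12)*22.4 = 1.60907 Nm^3
Per kg fuel: H2O = (H/2 kmol)*22.4 = (0.117/2)*22.4 = 1.31040 Nm^3
O2 needed per kg fuel = C/12 + H/4 = 0.862/12 + 0.117/4 = 0.10108333 kmol
Per kg fuel: N2 = O2*3.76*22.4 = 0.10108333*3.76*22.4 = 8.51364 Nm^3
Total per kg = 1.60907 + 1.31040 + 8.51364 = 11.43311 Nm^3
Total = 11.43311 * 6.9 = 78.89 Nm^3


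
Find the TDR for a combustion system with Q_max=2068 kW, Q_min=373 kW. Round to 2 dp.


TDR = Q_max / Q_min
TDR = 2068 / 373 = 5.54


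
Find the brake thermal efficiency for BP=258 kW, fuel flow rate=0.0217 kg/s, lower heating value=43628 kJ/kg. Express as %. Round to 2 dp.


eta_BTE = (BP / (mf * LHV)) * 100
Denominator = 0.0217 * 43628 = 946.7276 kW
eta_BTE = (258 / 946.7276) * 100 = 27.25%


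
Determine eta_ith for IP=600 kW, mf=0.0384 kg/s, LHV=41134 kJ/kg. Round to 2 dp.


eta_ith = (IP / (mf * LHV)) * 100
Denominator = 0.0384 * 41134 = 1579.5456 kW
eta_ith = (600 / 1579.5456) * 100 = 37.99%


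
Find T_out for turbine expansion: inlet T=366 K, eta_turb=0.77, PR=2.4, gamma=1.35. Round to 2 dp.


T_out = T_in * (1 - eta * (1 - PR^(-(gamma-1)/gamma)))
Exponent = -(1.35-1)/1.35 = -0.25925926
PR^exp = 2.4^(-0.25925926) = 0.79694200
Factor = 1 - 0.77*(1 - 0.79694200) = 0.84364534
T_out = 366 * 0.84364534 = 308.77 K


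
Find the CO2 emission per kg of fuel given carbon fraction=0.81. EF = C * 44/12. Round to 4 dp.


EF = C_frac * (M_CO2 / M_C)
EF = 0.81 * (44/12)
EF = 0.81 * 3.666667 = 2.9700 kg_CO2/kg_fuel


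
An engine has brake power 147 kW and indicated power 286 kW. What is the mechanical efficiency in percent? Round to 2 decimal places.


eta_mech = (BP / IP) * 100
Ratio = 147 / 286 = 0.5140
eta_mech = 0.5140 * 100 = 51.40%


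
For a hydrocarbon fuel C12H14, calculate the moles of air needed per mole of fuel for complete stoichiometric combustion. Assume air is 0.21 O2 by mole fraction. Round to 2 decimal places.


Balanced combustion: C12H14 + 15.5 O2 -> 12 CO2 + 7 H2O
O2 needed = C + H/4 = 12 + 14/4 = 15.50 moles
Air moles = O2 / 0.21 = 15.50 / 0.21 = 73.81 moles air


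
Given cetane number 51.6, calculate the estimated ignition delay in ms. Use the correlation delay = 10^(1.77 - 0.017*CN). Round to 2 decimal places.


delay = 10^(1.77 - 0.017*CN)
Exponent = 1.77 - 0.017*51.6 = 0.8928
delay = 10^0.8928 = 7.81 ms


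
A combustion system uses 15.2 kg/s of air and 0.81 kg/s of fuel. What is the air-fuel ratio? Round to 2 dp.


AFR = m_air / m_fuel
AFR = 15.2 / 0.81 = 18.77


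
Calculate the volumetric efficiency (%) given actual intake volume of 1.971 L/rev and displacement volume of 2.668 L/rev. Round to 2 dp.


eta_v = (V_actual / V_disp) * 100
Ratio = 1.971 / 2.668 = 0.7388
eta_v = 0.7388 * 100 = 73.88%


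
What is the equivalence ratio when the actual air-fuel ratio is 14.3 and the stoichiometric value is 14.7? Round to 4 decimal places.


phi = AFR_stoich / AFR_actual
phi = 14.7 / 14.3 = 1.0280


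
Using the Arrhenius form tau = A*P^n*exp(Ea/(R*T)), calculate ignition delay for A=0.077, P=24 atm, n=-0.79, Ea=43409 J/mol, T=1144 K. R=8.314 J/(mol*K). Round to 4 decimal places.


tau = A * P^n * exp(Ea/(R*T))
P^n = 24^(-0.79) = 0.08121441
Ea/(R*T) = 43409/(8.314*1144) = 4.563980
exp(Ea/(R*T)) = 95.964664
tau = 0.077 * 0.08121441 * 95.964664 = 0.6001 ms


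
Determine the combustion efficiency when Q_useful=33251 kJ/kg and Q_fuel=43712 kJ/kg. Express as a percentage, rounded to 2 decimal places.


Efficiency = (Q_useful / Q_fuel) * 100
Efficiency = (33251 / 43712) * 100
Efficiency = 0.7607 * 100 = 76.07%


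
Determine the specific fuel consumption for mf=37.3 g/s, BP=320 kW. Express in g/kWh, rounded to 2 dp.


SFC = (mf / BP) * 3600
Rate = 37.3 / 320 = 0.116563 g/(s*kW)
SFC = 0.116563 * 3600 = 419.63 g/kWh


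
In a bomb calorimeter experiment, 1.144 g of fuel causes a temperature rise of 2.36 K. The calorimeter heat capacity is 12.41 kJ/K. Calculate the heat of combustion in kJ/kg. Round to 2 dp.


Hc = C_cal * delta_T / m_fuel
Q_released = 12.41 * 2.36 = 29.2876 kJ
m_fuel = 1.144 g = 1.144/1000 kg = 0.001144 kg
Hc = 29.2876 / 0.001144 = 25601.05 kJ/kg


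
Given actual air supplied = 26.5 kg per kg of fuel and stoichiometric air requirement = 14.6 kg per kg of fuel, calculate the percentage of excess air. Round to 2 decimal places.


Excess air = actual - stoichiometric = 26.5 - 14.6 = 11.90 kg/kg fuel
Excess air % = (excess / stoich) * 100 = (11.90 / 14.6) * 100 = 81.51%


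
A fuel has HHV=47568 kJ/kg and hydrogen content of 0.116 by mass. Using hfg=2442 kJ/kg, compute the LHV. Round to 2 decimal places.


LHV = HHV - hfg * 9 * H
Water correction = 2442 * 9 * 0.116 = 2549.448 kJ/kg
LHV = 47568 - 2549.448 = 45018.55 kJ/kg


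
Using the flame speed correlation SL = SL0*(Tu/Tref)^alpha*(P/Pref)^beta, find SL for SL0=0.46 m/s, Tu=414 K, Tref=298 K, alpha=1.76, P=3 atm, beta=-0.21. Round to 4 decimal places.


SL = SL0 * (Tu/Tref)^alpha * (P/Pref)^beta
T ratio = 414/298 = 1.38926174
(T ratio)^alpha = 1.38926174^1.76 = 1.783610
(P/Pref)^beta = 3^(-0.21) = 0.793971
SL = 0.46 * 1.783610 * 0.793971 = 0.6514 m/s


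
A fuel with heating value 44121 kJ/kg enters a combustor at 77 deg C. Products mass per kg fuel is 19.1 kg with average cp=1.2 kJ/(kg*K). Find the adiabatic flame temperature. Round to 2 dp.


T_ad = T_in + Hc / (m_p * cp)
Denominator = 19.1 * 1.2 = 22.9200
Temperature rise = 44121 / 22.9200 = 1925.00 K
T_ad = 77 + 1925.00 = 2002.00 deg C


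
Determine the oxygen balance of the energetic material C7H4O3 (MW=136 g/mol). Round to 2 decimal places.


OB = -1600 * (2C + H/2 - O) / MW
Inner = 2*7 + 4/2 - 3 = 13.00
OB = -1600 * 13.00 / 136 = -152.94%


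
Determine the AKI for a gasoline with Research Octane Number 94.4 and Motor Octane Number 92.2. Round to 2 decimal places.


AKI = (RON + MON) / 2
AKI = (94.4 + 92.2) / 2
AKI = 186.6 / 2 = 93.30


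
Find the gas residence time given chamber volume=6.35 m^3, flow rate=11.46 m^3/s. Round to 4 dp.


tau = V / Q_flow
tau = 6.35 / 11.46 = 0.5541 s


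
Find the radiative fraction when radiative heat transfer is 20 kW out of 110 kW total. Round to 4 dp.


f_rad = Q_rad / Q_total
f_rad = 20 / 110 = 0.1818


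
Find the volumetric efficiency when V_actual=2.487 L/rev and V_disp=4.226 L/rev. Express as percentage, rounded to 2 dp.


eta_v = (V_actual / V_disp) * 100
Ratio = 2.487 / 4.226 = 0.5885
eta_v = 0.5885 * 100 = 58.85%


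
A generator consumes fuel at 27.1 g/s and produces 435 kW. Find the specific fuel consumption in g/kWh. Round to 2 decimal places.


SFC = (mf / BP) * 3600
Rate = 27.1 / 435 = 0.062299 g/(s*kW)
SFC = 0.062299 * 3600 = 224.28 g/kWh


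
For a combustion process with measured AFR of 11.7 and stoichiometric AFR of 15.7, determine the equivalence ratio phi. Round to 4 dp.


phi = AFR_stoich / AFR_actual
phi = 15.7 / 11.7 = 1.3419


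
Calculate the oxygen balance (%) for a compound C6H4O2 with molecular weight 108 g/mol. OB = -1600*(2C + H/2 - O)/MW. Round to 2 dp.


OB = -1600 * (2C + H/2 - O) / MW
Inner = 2*6 + 4/2 - 2 = 12.00
OB = -1600 * 12.00 / 108 = -177.78%


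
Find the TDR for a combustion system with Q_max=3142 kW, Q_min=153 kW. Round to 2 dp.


TDR = Q_max / Q_min
TDR = 3142 / 153 = 20.54


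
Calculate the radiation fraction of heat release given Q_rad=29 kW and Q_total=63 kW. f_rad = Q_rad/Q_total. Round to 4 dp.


f_rad = Q_rad / Q_total
f_rad = 29 / 63 = 0.4603


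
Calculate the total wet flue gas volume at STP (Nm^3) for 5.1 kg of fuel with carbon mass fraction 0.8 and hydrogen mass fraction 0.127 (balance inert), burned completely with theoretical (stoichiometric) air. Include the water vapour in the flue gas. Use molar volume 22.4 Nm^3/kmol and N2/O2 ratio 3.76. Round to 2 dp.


Per kg fuel: CO2 = (C/12 kmol)*22.4 = (0.8/12)*22.4 = 1.49333 Nm^3
Per kg fuel: H2O = (H/2 kmol)*22.4 = (0.127/2)*22.4 = 1.42240 Nm^3
O2 needed per kg fuel = C/12 + H/4 = 0.8/12 + 0.127/4 = 0.09841667 kmol
Per kg fuel: N2 = O2*3.76*22.4 = 0.09841667*3.76*22.4 = 8.28905 Nm^3
Total per kg = 1.49333 + 1.42240 + 8.28905 = 11.20478 Nm^3
Total = 11.20478 * 5.1 = 57.14 Nm^3


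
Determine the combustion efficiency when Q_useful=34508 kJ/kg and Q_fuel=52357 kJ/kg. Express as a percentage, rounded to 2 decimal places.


Efficiency = (Q_useful / Q_fuel) * 100
Efficiency = (34508 / 52357) * 100
Efficiency = 0.6591 * 100 = 65.91%


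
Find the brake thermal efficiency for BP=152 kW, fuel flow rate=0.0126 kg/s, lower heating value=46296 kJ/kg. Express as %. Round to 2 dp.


eta_BTE = (BP / (mf * LHV)) * 100
Denominator = 0.0126 * 46296 = 583.3296 kW
eta_BTE = (152 / 583.3296) * 100 = 26.06%


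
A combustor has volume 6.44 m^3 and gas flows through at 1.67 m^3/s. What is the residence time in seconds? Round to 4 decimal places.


tau = V / Q_flow
tau = 6.44 / 1.67 = 3.8563 s


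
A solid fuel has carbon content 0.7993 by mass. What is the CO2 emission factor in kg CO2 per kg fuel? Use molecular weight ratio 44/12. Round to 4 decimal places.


EF = C_frac * (M_CO2 / M_C)
EF = 0.7993 * (44/12)
EF = 0.7993 * 3.666667 = 2.9308 kg_CO2/kg_fuel


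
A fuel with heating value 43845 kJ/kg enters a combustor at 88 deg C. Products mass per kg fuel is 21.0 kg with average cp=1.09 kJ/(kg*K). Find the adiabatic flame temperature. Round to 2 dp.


T_ad = T_in + Hc / (m_p * cp)
Denominator = 21.0 * 1.09 = 22.8900
Temperature rise = 43845 / 22.8900 = 1915.47 K
T_ad = 88 + 1915.47 = 2003.47 deg C


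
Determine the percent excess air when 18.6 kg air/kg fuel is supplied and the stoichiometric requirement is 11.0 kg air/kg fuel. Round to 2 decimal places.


Excess air = actual - stoichiometric = 18.6 - 11.0 = 7.60 kg/kg fuel
Excess air % = (excess / stoich) * 100 = (7.60 / 11.0) * 100 = 69.09%


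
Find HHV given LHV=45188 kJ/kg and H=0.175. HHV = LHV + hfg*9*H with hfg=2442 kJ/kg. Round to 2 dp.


HHV = LHV + hfg * 9 * H
Water addition = 2442 * 9 * 0.175 = 3846.150 kJ/kg
HHV = 45188 + 3846.150 = 49034.15 kJ/kg


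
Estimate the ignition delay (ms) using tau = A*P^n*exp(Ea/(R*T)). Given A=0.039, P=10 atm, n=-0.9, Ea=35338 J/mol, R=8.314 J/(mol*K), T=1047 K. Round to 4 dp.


tau = A * P^n * exp(Ea/(R*T))
P^n = 10^(-0.9) = 0.12589254
Ea/(R*T) = 35338/(8.314*1047) = 4.059619
exp(Ea/(R*T)) = 57.952221
tau = 0.039 * 0.12589254 * 57.952221 = 0.2845 ms


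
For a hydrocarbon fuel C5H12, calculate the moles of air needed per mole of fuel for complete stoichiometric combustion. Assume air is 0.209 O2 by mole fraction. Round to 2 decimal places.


Balanced combustion: C5H12 + 8 O2 -> 5 CO2 + 6 H2O
O2 needed = C + H/4 = 5 + 12/4 = 8.00 moles
Air moles = O2 / 0.209 = 8.00 / 0.209 = 38.28 moles air


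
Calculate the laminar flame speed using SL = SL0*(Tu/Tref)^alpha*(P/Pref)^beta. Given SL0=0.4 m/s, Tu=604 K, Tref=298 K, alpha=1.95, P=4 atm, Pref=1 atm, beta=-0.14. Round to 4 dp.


SL = SL0 * (Tu/Tref)^alpha * (P/Pref)^beta
T ratio = 604/298 = 2.02684564
(T ratio)^alpha = 2.02684564^1.95 = 3.965522
(P/Pref)^beta = 4^(-0.14) = 0.823591
SL = 0.4 * 3.965522 * 0.823591 = 1.3064 m/s


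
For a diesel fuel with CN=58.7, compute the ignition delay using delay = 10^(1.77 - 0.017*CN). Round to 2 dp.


delay = 10^(1.77 - 0.017*CN)
Exponent = 1.77 - 0.017*58.7 = 0.7721
delay = 10^0.7721 = 5.92 ms


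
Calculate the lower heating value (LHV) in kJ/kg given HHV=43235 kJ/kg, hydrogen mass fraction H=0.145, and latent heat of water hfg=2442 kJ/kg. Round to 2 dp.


LHV = HHV - hfg * 9 * H
Water correction = 2442 * 9 * 0.145 = 3186.810 kJ/kg
LHV = 43235 - 3186.810 = 40048.19 kJ/kg


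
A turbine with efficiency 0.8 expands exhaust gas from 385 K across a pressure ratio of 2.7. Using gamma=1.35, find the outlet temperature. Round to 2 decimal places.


T_out = T_in * (1 - eta * (1 - PR^(-(gamma-1)/gamma)))
Exponent = -(1.35-1)/1.35 = -0.25925926
PR^exp = 2.7^(-0.25925926) = 0.77297411
Factor = 1 - 0.8*(1 - 0.77297411) = 0.81837929
T_out = 385 * 0.81837929 = 315.08 K


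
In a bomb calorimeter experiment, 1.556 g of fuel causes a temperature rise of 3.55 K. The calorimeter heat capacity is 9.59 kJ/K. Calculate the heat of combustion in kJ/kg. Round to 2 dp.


Hc = C_cal * delta_T / m_fuel
Q_released = 9.59 * 3.55 = 34.0445 kJ
m_fuel = 1.556 g = 1.556/1000 kg = 0.001556 kg
Hc = 34.0445 / 0.001556 = 21879.50 kJ/kg
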